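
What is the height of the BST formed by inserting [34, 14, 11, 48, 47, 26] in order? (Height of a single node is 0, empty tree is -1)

Insertion order: [34, 14, 11, 48, 47, 26]
Tree (level-order array): [34, 14, 48, 11, 26, 47]
Compute height bottom-up (empty subtree = -1):
  height(11) = 1 + max(-1, -1) = 0
  height(26) = 1 + max(-1, -1) = 0
  height(14) = 1 + max(0, 0) = 1
  height(47) = 1 + max(-1, -1) = 0
  height(48) = 1 + max(0, -1) = 1
  height(34) = 1 + max(1, 1) = 2
Height = 2


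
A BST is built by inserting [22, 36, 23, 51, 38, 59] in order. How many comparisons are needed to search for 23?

Search path for 23: 22 -> 36 -> 23
Found: True
Comparisons: 3


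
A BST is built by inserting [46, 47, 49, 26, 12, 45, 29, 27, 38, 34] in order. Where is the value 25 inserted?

Starting tree (level order): [46, 26, 47, 12, 45, None, 49, None, None, 29, None, None, None, 27, 38, None, None, 34]
Insertion path: 46 -> 26 -> 12
Result: insert 25 as right child of 12
Final tree (level order): [46, 26, 47, 12, 45, None, 49, None, 25, 29, None, None, None, None, None, 27, 38, None, None, 34]


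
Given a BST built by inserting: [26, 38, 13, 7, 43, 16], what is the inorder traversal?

Tree insertion order: [26, 38, 13, 7, 43, 16]
Tree (level-order array): [26, 13, 38, 7, 16, None, 43]
Inorder traversal: [7, 13, 16, 26, 38, 43]


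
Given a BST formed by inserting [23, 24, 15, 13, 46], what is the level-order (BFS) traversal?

Tree insertion order: [23, 24, 15, 13, 46]
Tree (level-order array): [23, 15, 24, 13, None, None, 46]
BFS from the root, enqueuing left then right child of each popped node:
  queue [23] -> pop 23, enqueue [15, 24], visited so far: [23]
  queue [15, 24] -> pop 15, enqueue [13], visited so far: [23, 15]
  queue [24, 13] -> pop 24, enqueue [46], visited so far: [23, 15, 24]
  queue [13, 46] -> pop 13, enqueue [none], visited so far: [23, 15, 24, 13]
  queue [46] -> pop 46, enqueue [none], visited so far: [23, 15, 24, 13, 46]
Result: [23, 15, 24, 13, 46]


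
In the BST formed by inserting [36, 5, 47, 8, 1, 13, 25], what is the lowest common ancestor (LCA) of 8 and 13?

Tree insertion order: [36, 5, 47, 8, 1, 13, 25]
Tree (level-order array): [36, 5, 47, 1, 8, None, None, None, None, None, 13, None, 25]
In a BST, the LCA of p=8, q=13 is the first node v on the
root-to-leaf path with p <= v <= q (go left if both < v, right if both > v).
Walk from root:
  at 36: both 8 and 13 < 36, go left
  at 5: both 8 and 13 > 5, go right
  at 8: 8 <= 8 <= 13, this is the LCA
LCA = 8


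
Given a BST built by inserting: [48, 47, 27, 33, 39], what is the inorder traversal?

Tree insertion order: [48, 47, 27, 33, 39]
Tree (level-order array): [48, 47, None, 27, None, None, 33, None, 39]
Inorder traversal: [27, 33, 39, 47, 48]


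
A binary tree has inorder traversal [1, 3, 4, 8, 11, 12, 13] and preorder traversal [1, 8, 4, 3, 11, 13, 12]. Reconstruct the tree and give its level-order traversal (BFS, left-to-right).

Inorder:  [1, 3, 4, 8, 11, 12, 13]
Preorder: [1, 8, 4, 3, 11, 13, 12]
Algorithm: preorder visits root first, so consume preorder in order;
for each root, split the current inorder slice at that value into
left-subtree inorder and right-subtree inorder, then recurse.
Recursive splits:
  root=1; inorder splits into left=[], right=[3, 4, 8, 11, 12, 13]
  root=8; inorder splits into left=[3, 4], right=[11, 12, 13]
  root=4; inorder splits into left=[3], right=[]
  root=3; inorder splits into left=[], right=[]
  root=11; inorder splits into left=[], right=[12, 13]
  root=13; inorder splits into left=[12], right=[]
  root=12; inorder splits into left=[], right=[]
Reconstructed level-order: [1, 8, 4, 11, 3, 13, 12]


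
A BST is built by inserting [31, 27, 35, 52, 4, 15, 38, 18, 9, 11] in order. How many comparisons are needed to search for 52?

Search path for 52: 31 -> 35 -> 52
Found: True
Comparisons: 3


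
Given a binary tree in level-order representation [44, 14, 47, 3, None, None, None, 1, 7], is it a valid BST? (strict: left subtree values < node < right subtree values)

Level-order array: [44, 14, 47, 3, None, None, None, 1, 7]
Validate using subtree bounds (lo, hi): at each node, require lo < value < hi,
then recurse left with hi=value and right with lo=value.
Preorder trace (stopping at first violation):
  at node 44 with bounds (-inf, +inf): OK
  at node 14 with bounds (-inf, 44): OK
  at node 3 with bounds (-inf, 14): OK
  at node 1 with bounds (-inf, 3): OK
  at node 7 with bounds (3, 14): OK
  at node 47 with bounds (44, +inf): OK
No violation found at any node.
Result: Valid BST


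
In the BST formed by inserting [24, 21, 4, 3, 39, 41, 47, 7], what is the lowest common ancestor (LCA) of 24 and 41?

Tree insertion order: [24, 21, 4, 3, 39, 41, 47, 7]
Tree (level-order array): [24, 21, 39, 4, None, None, 41, 3, 7, None, 47]
In a BST, the LCA of p=24, q=41 is the first node v on the
root-to-leaf path with p <= v <= q (go left if both < v, right if both > v).
Walk from root:
  at 24: 24 <= 24 <= 41, this is the LCA
LCA = 24


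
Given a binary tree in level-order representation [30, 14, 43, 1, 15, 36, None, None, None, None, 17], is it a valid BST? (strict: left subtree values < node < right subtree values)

Level-order array: [30, 14, 43, 1, 15, 36, None, None, None, None, 17]
Validate using subtree bounds (lo, hi): at each node, require lo < value < hi,
then recurse left with hi=value and right with lo=value.
Preorder trace (stopping at first violation):
  at node 30 with bounds (-inf, +inf): OK
  at node 14 with bounds (-inf, 30): OK
  at node 1 with bounds (-inf, 14): OK
  at node 15 with bounds (14, 30): OK
  at node 17 with bounds (15, 30): OK
  at node 43 with bounds (30, +inf): OK
  at node 36 with bounds (30, 43): OK
No violation found at any node.
Result: Valid BST


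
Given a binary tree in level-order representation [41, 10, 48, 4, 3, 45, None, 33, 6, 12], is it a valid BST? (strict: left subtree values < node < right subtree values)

Level-order array: [41, 10, 48, 4, 3, 45, None, 33, 6, 12]
Validate using subtree bounds (lo, hi): at each node, require lo < value < hi,
then recurse left with hi=value and right with lo=value.
Preorder trace (stopping at first violation):
  at node 41 with bounds (-inf, +inf): OK
  at node 10 with bounds (-inf, 41): OK
  at node 4 with bounds (-inf, 10): OK
  at node 33 with bounds (-inf, 4): VIOLATION
Node 33 violates its bound: not (-inf < 33 < 4).
Result: Not a valid BST


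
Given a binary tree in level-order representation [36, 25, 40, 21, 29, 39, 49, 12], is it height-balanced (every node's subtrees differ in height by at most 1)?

Tree (level-order array): [36, 25, 40, 21, 29, 39, 49, 12]
Definition: a tree is height-balanced if, at every node, |h(left) - h(right)| <= 1 (empty subtree has height -1).
Bottom-up per-node check:
  node 12: h_left=-1, h_right=-1, diff=0 [OK], height=0
  node 21: h_left=0, h_right=-1, diff=1 [OK], height=1
  node 29: h_left=-1, h_right=-1, diff=0 [OK], height=0
  node 25: h_left=1, h_right=0, diff=1 [OK], height=2
  node 39: h_left=-1, h_right=-1, diff=0 [OK], height=0
  node 49: h_left=-1, h_right=-1, diff=0 [OK], height=0
  node 40: h_left=0, h_right=0, diff=0 [OK], height=1
  node 36: h_left=2, h_right=1, diff=1 [OK], height=3
All nodes satisfy the balance condition.
Result: Balanced


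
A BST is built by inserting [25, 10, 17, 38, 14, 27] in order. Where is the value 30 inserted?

Starting tree (level order): [25, 10, 38, None, 17, 27, None, 14]
Insertion path: 25 -> 38 -> 27
Result: insert 30 as right child of 27
Final tree (level order): [25, 10, 38, None, 17, 27, None, 14, None, None, 30]


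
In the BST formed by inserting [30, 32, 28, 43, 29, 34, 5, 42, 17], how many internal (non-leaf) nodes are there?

Tree built from: [30, 32, 28, 43, 29, 34, 5, 42, 17]
Tree (level-order array): [30, 28, 32, 5, 29, None, 43, None, 17, None, None, 34, None, None, None, None, 42]
Rule: An internal node has at least one child.
Per-node child counts:
  node 30: 2 child(ren)
  node 28: 2 child(ren)
  node 5: 1 child(ren)
  node 17: 0 child(ren)
  node 29: 0 child(ren)
  node 32: 1 child(ren)
  node 43: 1 child(ren)
  node 34: 1 child(ren)
  node 42: 0 child(ren)
Matching nodes: [30, 28, 5, 32, 43, 34]
Count of internal (non-leaf) nodes: 6


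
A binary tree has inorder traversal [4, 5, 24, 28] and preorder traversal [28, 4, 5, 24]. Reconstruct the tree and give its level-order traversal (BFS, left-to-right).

Inorder:  [4, 5, 24, 28]
Preorder: [28, 4, 5, 24]
Algorithm: preorder visits root first, so consume preorder in order;
for each root, split the current inorder slice at that value into
left-subtree inorder and right-subtree inorder, then recurse.
Recursive splits:
  root=28; inorder splits into left=[4, 5, 24], right=[]
  root=4; inorder splits into left=[], right=[5, 24]
  root=5; inorder splits into left=[], right=[24]
  root=24; inorder splits into left=[], right=[]
Reconstructed level-order: [28, 4, 5, 24]


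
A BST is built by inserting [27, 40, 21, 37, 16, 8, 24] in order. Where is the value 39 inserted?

Starting tree (level order): [27, 21, 40, 16, 24, 37, None, 8]
Insertion path: 27 -> 40 -> 37
Result: insert 39 as right child of 37
Final tree (level order): [27, 21, 40, 16, 24, 37, None, 8, None, None, None, None, 39]


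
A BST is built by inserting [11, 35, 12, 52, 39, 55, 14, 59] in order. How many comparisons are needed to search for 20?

Search path for 20: 11 -> 35 -> 12 -> 14
Found: False
Comparisons: 4


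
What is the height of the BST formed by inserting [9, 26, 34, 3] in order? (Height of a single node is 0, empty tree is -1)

Insertion order: [9, 26, 34, 3]
Tree (level-order array): [9, 3, 26, None, None, None, 34]
Compute height bottom-up (empty subtree = -1):
  height(3) = 1 + max(-1, -1) = 0
  height(34) = 1 + max(-1, -1) = 0
  height(26) = 1 + max(-1, 0) = 1
  height(9) = 1 + max(0, 1) = 2
Height = 2


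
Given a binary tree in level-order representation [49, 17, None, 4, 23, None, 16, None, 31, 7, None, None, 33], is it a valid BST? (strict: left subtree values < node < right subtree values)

Level-order array: [49, 17, None, 4, 23, None, 16, None, 31, 7, None, None, 33]
Validate using subtree bounds (lo, hi): at each node, require lo < value < hi,
then recurse left with hi=value and right with lo=value.
Preorder trace (stopping at first violation):
  at node 49 with bounds (-inf, +inf): OK
  at node 17 with bounds (-inf, 49): OK
  at node 4 with bounds (-inf, 17): OK
  at node 16 with bounds (4, 17): OK
  at node 7 with bounds (4, 16): OK
  at node 23 with bounds (17, 49): OK
  at node 31 with bounds (23, 49): OK
  at node 33 with bounds (31, 49): OK
No violation found at any node.
Result: Valid BST


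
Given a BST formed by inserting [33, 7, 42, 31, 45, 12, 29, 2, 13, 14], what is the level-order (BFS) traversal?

Tree insertion order: [33, 7, 42, 31, 45, 12, 29, 2, 13, 14]
Tree (level-order array): [33, 7, 42, 2, 31, None, 45, None, None, 12, None, None, None, None, 29, 13, None, None, 14]
BFS from the root, enqueuing left then right child of each popped node:
  queue [33] -> pop 33, enqueue [7, 42], visited so far: [33]
  queue [7, 42] -> pop 7, enqueue [2, 31], visited so far: [33, 7]
  queue [42, 2, 31] -> pop 42, enqueue [45], visited so far: [33, 7, 42]
  queue [2, 31, 45] -> pop 2, enqueue [none], visited so far: [33, 7, 42, 2]
  queue [31, 45] -> pop 31, enqueue [12], visited so far: [33, 7, 42, 2, 31]
  queue [45, 12] -> pop 45, enqueue [none], visited so far: [33, 7, 42, 2, 31, 45]
  queue [12] -> pop 12, enqueue [29], visited so far: [33, 7, 42, 2, 31, 45, 12]
  queue [29] -> pop 29, enqueue [13], visited so far: [33, 7, 42, 2, 31, 45, 12, 29]
  queue [13] -> pop 13, enqueue [14], visited so far: [33, 7, 42, 2, 31, 45, 12, 29, 13]
  queue [14] -> pop 14, enqueue [none], visited so far: [33, 7, 42, 2, 31, 45, 12, 29, 13, 14]
Result: [33, 7, 42, 2, 31, 45, 12, 29, 13, 14]


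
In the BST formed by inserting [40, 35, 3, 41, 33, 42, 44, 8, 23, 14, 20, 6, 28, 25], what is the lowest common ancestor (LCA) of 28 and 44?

Tree insertion order: [40, 35, 3, 41, 33, 42, 44, 8, 23, 14, 20, 6, 28, 25]
Tree (level-order array): [40, 35, 41, 3, None, None, 42, None, 33, None, 44, 8, None, None, None, 6, 23, None, None, 14, 28, None, 20, 25]
In a BST, the LCA of p=28, q=44 is the first node v on the
root-to-leaf path with p <= v <= q (go left if both < v, right if both > v).
Walk from root:
  at 40: 28 <= 40 <= 44, this is the LCA
LCA = 40


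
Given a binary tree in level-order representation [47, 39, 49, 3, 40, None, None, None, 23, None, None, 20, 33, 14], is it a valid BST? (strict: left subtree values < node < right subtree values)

Level-order array: [47, 39, 49, 3, 40, None, None, None, 23, None, None, 20, 33, 14]
Validate using subtree bounds (lo, hi): at each node, require lo < value < hi,
then recurse left with hi=value and right with lo=value.
Preorder trace (stopping at first violation):
  at node 47 with bounds (-inf, +inf): OK
  at node 39 with bounds (-inf, 47): OK
  at node 3 with bounds (-inf, 39): OK
  at node 23 with bounds (3, 39): OK
  at node 20 with bounds (3, 23): OK
  at node 14 with bounds (3, 20): OK
  at node 33 with bounds (23, 39): OK
  at node 40 with bounds (39, 47): OK
  at node 49 with bounds (47, +inf): OK
No violation found at any node.
Result: Valid BST


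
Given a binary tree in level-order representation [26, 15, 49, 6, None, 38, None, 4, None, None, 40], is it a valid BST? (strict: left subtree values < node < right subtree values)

Level-order array: [26, 15, 49, 6, None, 38, None, 4, None, None, 40]
Validate using subtree bounds (lo, hi): at each node, require lo < value < hi,
then recurse left with hi=value and right with lo=value.
Preorder trace (stopping at first violation):
  at node 26 with bounds (-inf, +inf): OK
  at node 15 with bounds (-inf, 26): OK
  at node 6 with bounds (-inf, 15): OK
  at node 4 with bounds (-inf, 6): OK
  at node 49 with bounds (26, +inf): OK
  at node 38 with bounds (26, 49): OK
  at node 40 with bounds (38, 49): OK
No violation found at any node.
Result: Valid BST


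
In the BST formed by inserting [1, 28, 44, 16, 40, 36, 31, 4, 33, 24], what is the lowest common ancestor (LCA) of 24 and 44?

Tree insertion order: [1, 28, 44, 16, 40, 36, 31, 4, 33, 24]
Tree (level-order array): [1, None, 28, 16, 44, 4, 24, 40, None, None, None, None, None, 36, None, 31, None, None, 33]
In a BST, the LCA of p=24, q=44 is the first node v on the
root-to-leaf path with p <= v <= q (go left if both < v, right if both > v).
Walk from root:
  at 1: both 24 and 44 > 1, go right
  at 28: 24 <= 28 <= 44, this is the LCA
LCA = 28


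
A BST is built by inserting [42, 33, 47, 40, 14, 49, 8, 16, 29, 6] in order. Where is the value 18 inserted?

Starting tree (level order): [42, 33, 47, 14, 40, None, 49, 8, 16, None, None, None, None, 6, None, None, 29]
Insertion path: 42 -> 33 -> 14 -> 16 -> 29
Result: insert 18 as left child of 29
Final tree (level order): [42, 33, 47, 14, 40, None, 49, 8, 16, None, None, None, None, 6, None, None, 29, None, None, 18]


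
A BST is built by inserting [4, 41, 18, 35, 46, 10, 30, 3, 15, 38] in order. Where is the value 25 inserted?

Starting tree (level order): [4, 3, 41, None, None, 18, 46, 10, 35, None, None, None, 15, 30, 38]
Insertion path: 4 -> 41 -> 18 -> 35 -> 30
Result: insert 25 as left child of 30
Final tree (level order): [4, 3, 41, None, None, 18, 46, 10, 35, None, None, None, 15, 30, 38, None, None, 25]


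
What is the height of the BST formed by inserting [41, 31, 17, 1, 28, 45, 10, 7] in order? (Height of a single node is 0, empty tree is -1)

Insertion order: [41, 31, 17, 1, 28, 45, 10, 7]
Tree (level-order array): [41, 31, 45, 17, None, None, None, 1, 28, None, 10, None, None, 7]
Compute height bottom-up (empty subtree = -1):
  height(7) = 1 + max(-1, -1) = 0
  height(10) = 1 + max(0, -1) = 1
  height(1) = 1 + max(-1, 1) = 2
  height(28) = 1 + max(-1, -1) = 0
  height(17) = 1 + max(2, 0) = 3
  height(31) = 1 + max(3, -1) = 4
  height(45) = 1 + max(-1, -1) = 0
  height(41) = 1 + max(4, 0) = 5
Height = 5


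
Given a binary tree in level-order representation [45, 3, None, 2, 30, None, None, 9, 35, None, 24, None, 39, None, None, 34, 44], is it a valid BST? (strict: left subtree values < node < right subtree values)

Level-order array: [45, 3, None, 2, 30, None, None, 9, 35, None, 24, None, 39, None, None, 34, 44]
Validate using subtree bounds (lo, hi): at each node, require lo < value < hi,
then recurse left with hi=value and right with lo=value.
Preorder trace (stopping at first violation):
  at node 45 with bounds (-inf, +inf): OK
  at node 3 with bounds (-inf, 45): OK
  at node 2 with bounds (-inf, 3): OK
  at node 30 with bounds (3, 45): OK
  at node 9 with bounds (3, 30): OK
  at node 24 with bounds (9, 30): OK
  at node 35 with bounds (30, 45): OK
  at node 39 with bounds (35, 45): OK
  at node 34 with bounds (35, 39): VIOLATION
Node 34 violates its bound: not (35 < 34 < 39).
Result: Not a valid BST


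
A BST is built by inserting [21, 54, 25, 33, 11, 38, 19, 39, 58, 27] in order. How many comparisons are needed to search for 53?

Search path for 53: 21 -> 54 -> 25 -> 33 -> 38 -> 39
Found: False
Comparisons: 6


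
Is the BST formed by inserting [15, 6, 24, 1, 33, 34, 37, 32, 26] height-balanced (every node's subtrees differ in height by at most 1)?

Tree (level-order array): [15, 6, 24, 1, None, None, 33, None, None, 32, 34, 26, None, None, 37]
Definition: a tree is height-balanced if, at every node, |h(left) - h(right)| <= 1 (empty subtree has height -1).
Bottom-up per-node check:
  node 1: h_left=-1, h_right=-1, diff=0 [OK], height=0
  node 6: h_left=0, h_right=-1, diff=1 [OK], height=1
  node 26: h_left=-1, h_right=-1, diff=0 [OK], height=0
  node 32: h_left=0, h_right=-1, diff=1 [OK], height=1
  node 37: h_left=-1, h_right=-1, diff=0 [OK], height=0
  node 34: h_left=-1, h_right=0, diff=1 [OK], height=1
  node 33: h_left=1, h_right=1, diff=0 [OK], height=2
  node 24: h_left=-1, h_right=2, diff=3 [FAIL (|-1-2|=3 > 1)], height=3
  node 15: h_left=1, h_right=3, diff=2 [FAIL (|1-3|=2 > 1)], height=4
Node 24 violates the condition: |-1 - 2| = 3 > 1.
Result: Not balanced


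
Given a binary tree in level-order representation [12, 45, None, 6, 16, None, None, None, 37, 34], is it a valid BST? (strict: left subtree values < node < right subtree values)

Level-order array: [12, 45, None, 6, 16, None, None, None, 37, 34]
Validate using subtree bounds (lo, hi): at each node, require lo < value < hi,
then recurse left with hi=value and right with lo=value.
Preorder trace (stopping at first violation):
  at node 12 with bounds (-inf, +inf): OK
  at node 45 with bounds (-inf, 12): VIOLATION
Node 45 violates its bound: not (-inf < 45 < 12).
Result: Not a valid BST


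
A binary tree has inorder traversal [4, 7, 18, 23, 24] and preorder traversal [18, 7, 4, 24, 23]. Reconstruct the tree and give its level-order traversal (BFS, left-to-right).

Inorder:  [4, 7, 18, 23, 24]
Preorder: [18, 7, 4, 24, 23]
Algorithm: preorder visits root first, so consume preorder in order;
for each root, split the current inorder slice at that value into
left-subtree inorder and right-subtree inorder, then recurse.
Recursive splits:
  root=18; inorder splits into left=[4, 7], right=[23, 24]
  root=7; inorder splits into left=[4], right=[]
  root=4; inorder splits into left=[], right=[]
  root=24; inorder splits into left=[23], right=[]
  root=23; inorder splits into left=[], right=[]
Reconstructed level-order: [18, 7, 24, 4, 23]


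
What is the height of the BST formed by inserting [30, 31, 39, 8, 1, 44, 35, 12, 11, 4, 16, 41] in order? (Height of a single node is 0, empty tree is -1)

Insertion order: [30, 31, 39, 8, 1, 44, 35, 12, 11, 4, 16, 41]
Tree (level-order array): [30, 8, 31, 1, 12, None, 39, None, 4, 11, 16, 35, 44, None, None, None, None, None, None, None, None, 41]
Compute height bottom-up (empty subtree = -1):
  height(4) = 1 + max(-1, -1) = 0
  height(1) = 1 + max(-1, 0) = 1
  height(11) = 1 + max(-1, -1) = 0
  height(16) = 1 + max(-1, -1) = 0
  height(12) = 1 + max(0, 0) = 1
  height(8) = 1 + max(1, 1) = 2
  height(35) = 1 + max(-1, -1) = 0
  height(41) = 1 + max(-1, -1) = 0
  height(44) = 1 + max(0, -1) = 1
  height(39) = 1 + max(0, 1) = 2
  height(31) = 1 + max(-1, 2) = 3
  height(30) = 1 + max(2, 3) = 4
Height = 4


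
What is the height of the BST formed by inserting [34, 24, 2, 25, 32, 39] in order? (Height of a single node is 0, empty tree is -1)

Insertion order: [34, 24, 2, 25, 32, 39]
Tree (level-order array): [34, 24, 39, 2, 25, None, None, None, None, None, 32]
Compute height bottom-up (empty subtree = -1):
  height(2) = 1 + max(-1, -1) = 0
  height(32) = 1 + max(-1, -1) = 0
  height(25) = 1 + max(-1, 0) = 1
  height(24) = 1 + max(0, 1) = 2
  height(39) = 1 + max(-1, -1) = 0
  height(34) = 1 + max(2, 0) = 3
Height = 3


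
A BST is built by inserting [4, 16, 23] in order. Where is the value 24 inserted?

Starting tree (level order): [4, None, 16, None, 23]
Insertion path: 4 -> 16 -> 23
Result: insert 24 as right child of 23
Final tree (level order): [4, None, 16, None, 23, None, 24]


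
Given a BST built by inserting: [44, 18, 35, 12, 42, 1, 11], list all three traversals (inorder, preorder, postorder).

Tree insertion order: [44, 18, 35, 12, 42, 1, 11]
Tree (level-order array): [44, 18, None, 12, 35, 1, None, None, 42, None, 11]
Inorder (L, root, R): [1, 11, 12, 18, 35, 42, 44]
Preorder (root, L, R): [44, 18, 12, 1, 11, 35, 42]
Postorder (L, R, root): [11, 1, 12, 42, 35, 18, 44]


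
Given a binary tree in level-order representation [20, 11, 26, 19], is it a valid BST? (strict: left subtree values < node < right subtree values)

Level-order array: [20, 11, 26, 19]
Validate using subtree bounds (lo, hi): at each node, require lo < value < hi,
then recurse left with hi=value and right with lo=value.
Preorder trace (stopping at first violation):
  at node 20 with bounds (-inf, +inf): OK
  at node 11 with bounds (-inf, 20): OK
  at node 19 with bounds (-inf, 11): VIOLATION
Node 19 violates its bound: not (-inf < 19 < 11).
Result: Not a valid BST


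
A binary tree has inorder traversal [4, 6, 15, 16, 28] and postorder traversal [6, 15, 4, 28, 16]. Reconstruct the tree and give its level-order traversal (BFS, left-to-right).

Inorder:   [4, 6, 15, 16, 28]
Postorder: [6, 15, 4, 28, 16]
Algorithm: postorder visits root last, so walk postorder right-to-left;
each value is the root of the current inorder slice — split it at that
value, recurse on the right subtree first, then the left.
Recursive splits:
  root=16; inorder splits into left=[4, 6, 15], right=[28]
  root=28; inorder splits into left=[], right=[]
  root=4; inorder splits into left=[], right=[6, 15]
  root=15; inorder splits into left=[6], right=[]
  root=6; inorder splits into left=[], right=[]
Reconstructed level-order: [16, 4, 28, 15, 6]


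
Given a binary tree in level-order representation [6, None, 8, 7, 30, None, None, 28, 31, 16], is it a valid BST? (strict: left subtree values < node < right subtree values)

Level-order array: [6, None, 8, 7, 30, None, None, 28, 31, 16]
Validate using subtree bounds (lo, hi): at each node, require lo < value < hi,
then recurse left with hi=value and right with lo=value.
Preorder trace (stopping at first violation):
  at node 6 with bounds (-inf, +inf): OK
  at node 8 with bounds (6, +inf): OK
  at node 7 with bounds (6, 8): OK
  at node 30 with bounds (8, +inf): OK
  at node 28 with bounds (8, 30): OK
  at node 16 with bounds (8, 28): OK
  at node 31 with bounds (30, +inf): OK
No violation found at any node.
Result: Valid BST


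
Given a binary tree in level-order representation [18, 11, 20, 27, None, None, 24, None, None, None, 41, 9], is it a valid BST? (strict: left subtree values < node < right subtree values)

Level-order array: [18, 11, 20, 27, None, None, 24, None, None, None, 41, 9]
Validate using subtree bounds (lo, hi): at each node, require lo < value < hi,
then recurse left with hi=value and right with lo=value.
Preorder trace (stopping at first violation):
  at node 18 with bounds (-inf, +inf): OK
  at node 11 with bounds (-inf, 18): OK
  at node 27 with bounds (-inf, 11): VIOLATION
Node 27 violates its bound: not (-inf < 27 < 11).
Result: Not a valid BST


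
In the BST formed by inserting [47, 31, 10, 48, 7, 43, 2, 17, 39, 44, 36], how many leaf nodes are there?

Tree built from: [47, 31, 10, 48, 7, 43, 2, 17, 39, 44, 36]
Tree (level-order array): [47, 31, 48, 10, 43, None, None, 7, 17, 39, 44, 2, None, None, None, 36]
Rule: A leaf has 0 children.
Per-node child counts:
  node 47: 2 child(ren)
  node 31: 2 child(ren)
  node 10: 2 child(ren)
  node 7: 1 child(ren)
  node 2: 0 child(ren)
  node 17: 0 child(ren)
  node 43: 2 child(ren)
  node 39: 1 child(ren)
  node 36: 0 child(ren)
  node 44: 0 child(ren)
  node 48: 0 child(ren)
Matching nodes: [2, 17, 36, 44, 48]
Count of leaf nodes: 5


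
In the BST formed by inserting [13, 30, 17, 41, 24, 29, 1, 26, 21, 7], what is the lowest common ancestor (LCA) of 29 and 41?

Tree insertion order: [13, 30, 17, 41, 24, 29, 1, 26, 21, 7]
Tree (level-order array): [13, 1, 30, None, 7, 17, 41, None, None, None, 24, None, None, 21, 29, None, None, 26]
In a BST, the LCA of p=29, q=41 is the first node v on the
root-to-leaf path with p <= v <= q (go left if both < v, right if both > v).
Walk from root:
  at 13: both 29 and 41 > 13, go right
  at 30: 29 <= 30 <= 41, this is the LCA
LCA = 30


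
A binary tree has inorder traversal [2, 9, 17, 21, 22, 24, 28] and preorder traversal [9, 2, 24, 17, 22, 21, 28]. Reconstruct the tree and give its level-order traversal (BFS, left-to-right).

Inorder:  [2, 9, 17, 21, 22, 24, 28]
Preorder: [9, 2, 24, 17, 22, 21, 28]
Algorithm: preorder visits root first, so consume preorder in order;
for each root, split the current inorder slice at that value into
left-subtree inorder and right-subtree inorder, then recurse.
Recursive splits:
  root=9; inorder splits into left=[2], right=[17, 21, 22, 24, 28]
  root=2; inorder splits into left=[], right=[]
  root=24; inorder splits into left=[17, 21, 22], right=[28]
  root=17; inorder splits into left=[], right=[21, 22]
  root=22; inorder splits into left=[21], right=[]
  root=21; inorder splits into left=[], right=[]
  root=28; inorder splits into left=[], right=[]
Reconstructed level-order: [9, 2, 24, 17, 28, 22, 21]


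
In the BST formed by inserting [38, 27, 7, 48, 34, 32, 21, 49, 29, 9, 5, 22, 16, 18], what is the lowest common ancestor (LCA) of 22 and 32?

Tree insertion order: [38, 27, 7, 48, 34, 32, 21, 49, 29, 9, 5, 22, 16, 18]
Tree (level-order array): [38, 27, 48, 7, 34, None, 49, 5, 21, 32, None, None, None, None, None, 9, 22, 29, None, None, 16, None, None, None, None, None, 18]
In a BST, the LCA of p=22, q=32 is the first node v on the
root-to-leaf path with p <= v <= q (go left if both < v, right if both > v).
Walk from root:
  at 38: both 22 and 32 < 38, go left
  at 27: 22 <= 27 <= 32, this is the LCA
LCA = 27


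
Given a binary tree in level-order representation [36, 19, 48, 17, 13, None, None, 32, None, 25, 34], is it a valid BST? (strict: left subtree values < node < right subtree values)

Level-order array: [36, 19, 48, 17, 13, None, None, 32, None, 25, 34]
Validate using subtree bounds (lo, hi): at each node, require lo < value < hi,
then recurse left with hi=value and right with lo=value.
Preorder trace (stopping at first violation):
  at node 36 with bounds (-inf, +inf): OK
  at node 19 with bounds (-inf, 36): OK
  at node 17 with bounds (-inf, 19): OK
  at node 32 with bounds (-inf, 17): VIOLATION
Node 32 violates its bound: not (-inf < 32 < 17).
Result: Not a valid BST


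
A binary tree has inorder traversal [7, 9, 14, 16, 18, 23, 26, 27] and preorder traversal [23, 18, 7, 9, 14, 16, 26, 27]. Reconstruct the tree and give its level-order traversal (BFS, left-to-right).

Inorder:  [7, 9, 14, 16, 18, 23, 26, 27]
Preorder: [23, 18, 7, 9, 14, 16, 26, 27]
Algorithm: preorder visits root first, so consume preorder in order;
for each root, split the current inorder slice at that value into
left-subtree inorder and right-subtree inorder, then recurse.
Recursive splits:
  root=23; inorder splits into left=[7, 9, 14, 16, 18], right=[26, 27]
  root=18; inorder splits into left=[7, 9, 14, 16], right=[]
  root=7; inorder splits into left=[], right=[9, 14, 16]
  root=9; inorder splits into left=[], right=[14, 16]
  root=14; inorder splits into left=[], right=[16]
  root=16; inorder splits into left=[], right=[]
  root=26; inorder splits into left=[], right=[27]
  root=27; inorder splits into left=[], right=[]
Reconstructed level-order: [23, 18, 26, 7, 27, 9, 14, 16]


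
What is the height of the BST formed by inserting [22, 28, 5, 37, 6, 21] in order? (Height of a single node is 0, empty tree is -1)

Insertion order: [22, 28, 5, 37, 6, 21]
Tree (level-order array): [22, 5, 28, None, 6, None, 37, None, 21]
Compute height bottom-up (empty subtree = -1):
  height(21) = 1 + max(-1, -1) = 0
  height(6) = 1 + max(-1, 0) = 1
  height(5) = 1 + max(-1, 1) = 2
  height(37) = 1 + max(-1, -1) = 0
  height(28) = 1 + max(-1, 0) = 1
  height(22) = 1 + max(2, 1) = 3
Height = 3


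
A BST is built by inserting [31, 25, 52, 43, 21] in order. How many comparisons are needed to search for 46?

Search path for 46: 31 -> 52 -> 43
Found: False
Comparisons: 3


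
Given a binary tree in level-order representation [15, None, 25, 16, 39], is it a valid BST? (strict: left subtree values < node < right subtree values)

Level-order array: [15, None, 25, 16, 39]
Validate using subtree bounds (lo, hi): at each node, require lo < value < hi,
then recurse left with hi=value and right with lo=value.
Preorder trace (stopping at first violation):
  at node 15 with bounds (-inf, +inf): OK
  at node 25 with bounds (15, +inf): OK
  at node 16 with bounds (15, 25): OK
  at node 39 with bounds (25, +inf): OK
No violation found at any node.
Result: Valid BST


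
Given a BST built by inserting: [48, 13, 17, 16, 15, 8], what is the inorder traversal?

Tree insertion order: [48, 13, 17, 16, 15, 8]
Tree (level-order array): [48, 13, None, 8, 17, None, None, 16, None, 15]
Inorder traversal: [8, 13, 15, 16, 17, 48]


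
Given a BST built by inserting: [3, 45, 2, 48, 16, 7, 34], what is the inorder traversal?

Tree insertion order: [3, 45, 2, 48, 16, 7, 34]
Tree (level-order array): [3, 2, 45, None, None, 16, 48, 7, 34]
Inorder traversal: [2, 3, 7, 16, 34, 45, 48]


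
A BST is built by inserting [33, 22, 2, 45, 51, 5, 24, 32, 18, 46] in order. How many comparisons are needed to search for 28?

Search path for 28: 33 -> 22 -> 24 -> 32
Found: False
Comparisons: 4


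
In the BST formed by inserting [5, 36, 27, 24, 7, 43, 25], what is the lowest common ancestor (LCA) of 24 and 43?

Tree insertion order: [5, 36, 27, 24, 7, 43, 25]
Tree (level-order array): [5, None, 36, 27, 43, 24, None, None, None, 7, 25]
In a BST, the LCA of p=24, q=43 is the first node v on the
root-to-leaf path with p <= v <= q (go left if both < v, right if both > v).
Walk from root:
  at 5: both 24 and 43 > 5, go right
  at 36: 24 <= 36 <= 43, this is the LCA
LCA = 36


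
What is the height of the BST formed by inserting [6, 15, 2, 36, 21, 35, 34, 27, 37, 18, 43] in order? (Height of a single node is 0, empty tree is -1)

Insertion order: [6, 15, 2, 36, 21, 35, 34, 27, 37, 18, 43]
Tree (level-order array): [6, 2, 15, None, None, None, 36, 21, 37, 18, 35, None, 43, None, None, 34, None, None, None, 27]
Compute height bottom-up (empty subtree = -1):
  height(2) = 1 + max(-1, -1) = 0
  height(18) = 1 + max(-1, -1) = 0
  height(27) = 1 + max(-1, -1) = 0
  height(34) = 1 + max(0, -1) = 1
  height(35) = 1 + max(1, -1) = 2
  height(21) = 1 + max(0, 2) = 3
  height(43) = 1 + max(-1, -1) = 0
  height(37) = 1 + max(-1, 0) = 1
  height(36) = 1 + max(3, 1) = 4
  height(15) = 1 + max(-1, 4) = 5
  height(6) = 1 + max(0, 5) = 6
Height = 6


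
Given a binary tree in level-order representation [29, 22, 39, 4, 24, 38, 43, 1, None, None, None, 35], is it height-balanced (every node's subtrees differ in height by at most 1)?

Tree (level-order array): [29, 22, 39, 4, 24, 38, 43, 1, None, None, None, 35]
Definition: a tree is height-balanced if, at every node, |h(left) - h(right)| <= 1 (empty subtree has height -1).
Bottom-up per-node check:
  node 1: h_left=-1, h_right=-1, diff=0 [OK], height=0
  node 4: h_left=0, h_right=-1, diff=1 [OK], height=1
  node 24: h_left=-1, h_right=-1, diff=0 [OK], height=0
  node 22: h_left=1, h_right=0, diff=1 [OK], height=2
  node 35: h_left=-1, h_right=-1, diff=0 [OK], height=0
  node 38: h_left=0, h_right=-1, diff=1 [OK], height=1
  node 43: h_left=-1, h_right=-1, diff=0 [OK], height=0
  node 39: h_left=1, h_right=0, diff=1 [OK], height=2
  node 29: h_left=2, h_right=2, diff=0 [OK], height=3
All nodes satisfy the balance condition.
Result: Balanced


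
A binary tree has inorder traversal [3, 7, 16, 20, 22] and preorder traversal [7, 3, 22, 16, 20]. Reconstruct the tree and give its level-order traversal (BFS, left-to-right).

Inorder:  [3, 7, 16, 20, 22]
Preorder: [7, 3, 22, 16, 20]
Algorithm: preorder visits root first, so consume preorder in order;
for each root, split the current inorder slice at that value into
left-subtree inorder and right-subtree inorder, then recurse.
Recursive splits:
  root=7; inorder splits into left=[3], right=[16, 20, 22]
  root=3; inorder splits into left=[], right=[]
  root=22; inorder splits into left=[16, 20], right=[]
  root=16; inorder splits into left=[], right=[20]
  root=20; inorder splits into left=[], right=[]
Reconstructed level-order: [7, 3, 22, 16, 20]


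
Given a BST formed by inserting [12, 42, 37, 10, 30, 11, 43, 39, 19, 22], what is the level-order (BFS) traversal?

Tree insertion order: [12, 42, 37, 10, 30, 11, 43, 39, 19, 22]
Tree (level-order array): [12, 10, 42, None, 11, 37, 43, None, None, 30, 39, None, None, 19, None, None, None, None, 22]
BFS from the root, enqueuing left then right child of each popped node:
  queue [12] -> pop 12, enqueue [10, 42], visited so far: [12]
  queue [10, 42] -> pop 10, enqueue [11], visited so far: [12, 10]
  queue [42, 11] -> pop 42, enqueue [37, 43], visited so far: [12, 10, 42]
  queue [11, 37, 43] -> pop 11, enqueue [none], visited so far: [12, 10, 42, 11]
  queue [37, 43] -> pop 37, enqueue [30, 39], visited so far: [12, 10, 42, 11, 37]
  queue [43, 30, 39] -> pop 43, enqueue [none], visited so far: [12, 10, 42, 11, 37, 43]
  queue [30, 39] -> pop 30, enqueue [19], visited so far: [12, 10, 42, 11, 37, 43, 30]
  queue [39, 19] -> pop 39, enqueue [none], visited so far: [12, 10, 42, 11, 37, 43, 30, 39]
  queue [19] -> pop 19, enqueue [22], visited so far: [12, 10, 42, 11, 37, 43, 30, 39, 19]
  queue [22] -> pop 22, enqueue [none], visited so far: [12, 10, 42, 11, 37, 43, 30, 39, 19, 22]
Result: [12, 10, 42, 11, 37, 43, 30, 39, 19, 22]


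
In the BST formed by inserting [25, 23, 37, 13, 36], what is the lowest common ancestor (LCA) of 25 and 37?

Tree insertion order: [25, 23, 37, 13, 36]
Tree (level-order array): [25, 23, 37, 13, None, 36]
In a BST, the LCA of p=25, q=37 is the first node v on the
root-to-leaf path with p <= v <= q (go left if both < v, right if both > v).
Walk from root:
  at 25: 25 <= 25 <= 37, this is the LCA
LCA = 25


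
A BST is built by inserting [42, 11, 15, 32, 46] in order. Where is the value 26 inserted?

Starting tree (level order): [42, 11, 46, None, 15, None, None, None, 32]
Insertion path: 42 -> 11 -> 15 -> 32
Result: insert 26 as left child of 32
Final tree (level order): [42, 11, 46, None, 15, None, None, None, 32, 26]


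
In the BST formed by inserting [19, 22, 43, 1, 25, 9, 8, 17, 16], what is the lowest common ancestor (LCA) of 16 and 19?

Tree insertion order: [19, 22, 43, 1, 25, 9, 8, 17, 16]
Tree (level-order array): [19, 1, 22, None, 9, None, 43, 8, 17, 25, None, None, None, 16]
In a BST, the LCA of p=16, q=19 is the first node v on the
root-to-leaf path with p <= v <= q (go left if both < v, right if both > v).
Walk from root:
  at 19: 16 <= 19 <= 19, this is the LCA
LCA = 19


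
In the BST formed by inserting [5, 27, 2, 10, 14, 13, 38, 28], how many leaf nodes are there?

Tree built from: [5, 27, 2, 10, 14, 13, 38, 28]
Tree (level-order array): [5, 2, 27, None, None, 10, 38, None, 14, 28, None, 13]
Rule: A leaf has 0 children.
Per-node child counts:
  node 5: 2 child(ren)
  node 2: 0 child(ren)
  node 27: 2 child(ren)
  node 10: 1 child(ren)
  node 14: 1 child(ren)
  node 13: 0 child(ren)
  node 38: 1 child(ren)
  node 28: 0 child(ren)
Matching nodes: [2, 13, 28]
Count of leaf nodes: 3


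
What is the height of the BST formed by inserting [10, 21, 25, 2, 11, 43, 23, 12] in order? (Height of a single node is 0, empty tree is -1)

Insertion order: [10, 21, 25, 2, 11, 43, 23, 12]
Tree (level-order array): [10, 2, 21, None, None, 11, 25, None, 12, 23, 43]
Compute height bottom-up (empty subtree = -1):
  height(2) = 1 + max(-1, -1) = 0
  height(12) = 1 + max(-1, -1) = 0
  height(11) = 1 + max(-1, 0) = 1
  height(23) = 1 + max(-1, -1) = 0
  height(43) = 1 + max(-1, -1) = 0
  height(25) = 1 + max(0, 0) = 1
  height(21) = 1 + max(1, 1) = 2
  height(10) = 1 + max(0, 2) = 3
Height = 3


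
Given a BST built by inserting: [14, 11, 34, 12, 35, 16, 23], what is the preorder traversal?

Tree insertion order: [14, 11, 34, 12, 35, 16, 23]
Tree (level-order array): [14, 11, 34, None, 12, 16, 35, None, None, None, 23]
Preorder traversal: [14, 11, 12, 34, 16, 23, 35]


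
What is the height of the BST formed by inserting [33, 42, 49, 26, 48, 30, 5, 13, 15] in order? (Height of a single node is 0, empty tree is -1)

Insertion order: [33, 42, 49, 26, 48, 30, 5, 13, 15]
Tree (level-order array): [33, 26, 42, 5, 30, None, 49, None, 13, None, None, 48, None, None, 15]
Compute height bottom-up (empty subtree = -1):
  height(15) = 1 + max(-1, -1) = 0
  height(13) = 1 + max(-1, 0) = 1
  height(5) = 1 + max(-1, 1) = 2
  height(30) = 1 + max(-1, -1) = 0
  height(26) = 1 + max(2, 0) = 3
  height(48) = 1 + max(-1, -1) = 0
  height(49) = 1 + max(0, -1) = 1
  height(42) = 1 + max(-1, 1) = 2
  height(33) = 1 + max(3, 2) = 4
Height = 4


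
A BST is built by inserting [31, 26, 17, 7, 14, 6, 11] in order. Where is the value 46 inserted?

Starting tree (level order): [31, 26, None, 17, None, 7, None, 6, 14, None, None, 11]
Insertion path: 31
Result: insert 46 as right child of 31
Final tree (level order): [31, 26, 46, 17, None, None, None, 7, None, 6, 14, None, None, 11]


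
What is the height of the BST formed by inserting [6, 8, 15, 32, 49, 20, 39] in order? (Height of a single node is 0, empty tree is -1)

Insertion order: [6, 8, 15, 32, 49, 20, 39]
Tree (level-order array): [6, None, 8, None, 15, None, 32, 20, 49, None, None, 39]
Compute height bottom-up (empty subtree = -1):
  height(20) = 1 + max(-1, -1) = 0
  height(39) = 1 + max(-1, -1) = 0
  height(49) = 1 + max(0, -1) = 1
  height(32) = 1 + max(0, 1) = 2
  height(15) = 1 + max(-1, 2) = 3
  height(8) = 1 + max(-1, 3) = 4
  height(6) = 1 + max(-1, 4) = 5
Height = 5


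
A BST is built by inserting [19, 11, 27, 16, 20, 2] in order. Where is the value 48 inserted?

Starting tree (level order): [19, 11, 27, 2, 16, 20]
Insertion path: 19 -> 27
Result: insert 48 as right child of 27
Final tree (level order): [19, 11, 27, 2, 16, 20, 48]


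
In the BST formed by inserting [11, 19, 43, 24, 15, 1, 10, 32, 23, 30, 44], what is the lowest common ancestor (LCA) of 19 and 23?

Tree insertion order: [11, 19, 43, 24, 15, 1, 10, 32, 23, 30, 44]
Tree (level-order array): [11, 1, 19, None, 10, 15, 43, None, None, None, None, 24, 44, 23, 32, None, None, None, None, 30]
In a BST, the LCA of p=19, q=23 is the first node v on the
root-to-leaf path with p <= v <= q (go left if both < v, right if both > v).
Walk from root:
  at 11: both 19 and 23 > 11, go right
  at 19: 19 <= 19 <= 23, this is the LCA
LCA = 19


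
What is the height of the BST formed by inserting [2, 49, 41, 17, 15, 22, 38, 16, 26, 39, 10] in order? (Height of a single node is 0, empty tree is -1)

Insertion order: [2, 49, 41, 17, 15, 22, 38, 16, 26, 39, 10]
Tree (level-order array): [2, None, 49, 41, None, 17, None, 15, 22, 10, 16, None, 38, None, None, None, None, 26, 39]
Compute height bottom-up (empty subtree = -1):
  height(10) = 1 + max(-1, -1) = 0
  height(16) = 1 + max(-1, -1) = 0
  height(15) = 1 + max(0, 0) = 1
  height(26) = 1 + max(-1, -1) = 0
  height(39) = 1 + max(-1, -1) = 0
  height(38) = 1 + max(0, 0) = 1
  height(22) = 1 + max(-1, 1) = 2
  height(17) = 1 + max(1, 2) = 3
  height(41) = 1 + max(3, -1) = 4
  height(49) = 1 + max(4, -1) = 5
  height(2) = 1 + max(-1, 5) = 6
Height = 6
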